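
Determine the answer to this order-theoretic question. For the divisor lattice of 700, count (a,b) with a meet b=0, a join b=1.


Complement pair (a,b): a meet b = bottom, a join b = top.
Here: gcd(a,b)=1 and lcm(a,b)=700, i.e. a*b=700 with a,b coprime.
Pairs found: (1,700), (4,175), (7,100), (25,28), ... (4 more)
Total ordered pairs: 8


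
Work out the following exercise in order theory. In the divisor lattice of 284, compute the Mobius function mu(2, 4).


In a divisor lattice, mu(a,b) = mu(b/a) where mu is the classical Mobius function.
b/a = 4/2 = 2
Prime factorization of 2: primes [2]
2 is squarefree with 1 prime factor(s), so mu(2) = (-1)^1 = -1


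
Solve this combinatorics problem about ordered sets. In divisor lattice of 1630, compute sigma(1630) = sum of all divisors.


sigma(n) = sum of divisors.
Divisors of 1630: [1, 2, 5, 10, 163, 326, 815, 1630]
Sum = 2952


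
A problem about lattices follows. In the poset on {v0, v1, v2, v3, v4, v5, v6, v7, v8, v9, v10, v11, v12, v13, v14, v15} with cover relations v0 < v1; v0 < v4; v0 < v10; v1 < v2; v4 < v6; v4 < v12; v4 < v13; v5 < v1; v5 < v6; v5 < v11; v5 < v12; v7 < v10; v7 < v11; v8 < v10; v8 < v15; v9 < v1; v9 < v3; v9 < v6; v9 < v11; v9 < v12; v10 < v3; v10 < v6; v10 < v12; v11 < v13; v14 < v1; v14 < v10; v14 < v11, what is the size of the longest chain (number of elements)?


A chain is a totally ordered subset; we count the number of elements in a maximum chain.
Compute, for each element x, the size of the longest chain ending at x:
  v0: 1
  v5: 1
  v7: 1
  v8: 1
  v9: 1
  v14: 1
  ...
A maximum chain: v0 < v1 < v2
Number of elements in the longest chain: 3


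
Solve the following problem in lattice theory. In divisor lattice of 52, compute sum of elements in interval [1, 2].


Interval [1,2] in divisors of 52: [1, 2]
Sum = 3


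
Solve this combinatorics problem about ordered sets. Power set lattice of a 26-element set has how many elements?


Power set = 2^n.
2^26 = 67108864


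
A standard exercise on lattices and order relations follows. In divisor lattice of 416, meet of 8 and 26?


In a divisor lattice, meet = gcd (greatest common divisor).
By Euclidean algorithm or factoring: gcd(8,26) = 2


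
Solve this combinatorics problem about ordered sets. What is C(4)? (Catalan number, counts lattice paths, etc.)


C(n) = C(2n, n) / (n+1).
C(8, 4) = 70
C(4) = 70 / 5 = 14


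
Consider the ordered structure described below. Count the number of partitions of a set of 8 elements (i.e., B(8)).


B(n) = number of set partitions of an n-element set.
B(n) satisfies the recurrence: B(n+1) = sum_k C(n,k)*B(k).
B(8) = 4140


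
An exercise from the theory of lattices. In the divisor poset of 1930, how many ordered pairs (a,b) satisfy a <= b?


The order relation is {(a,b) : a <= b}, reflexive so it includes (a,a).
Examples: (1,1), (1,10), (1,193), (1,1930), (1,2), ...
Total ordered pairs: 27


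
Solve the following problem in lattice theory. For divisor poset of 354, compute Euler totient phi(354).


phi(n) = n * prod_{p|n} (1 - 1/p).
Prime divisors of 354: [2, 3, 59]
phi(354) = 354 * (1 - 1/2) * (1 - 1/3) * (1 - 1/59)
phi(354) = 116


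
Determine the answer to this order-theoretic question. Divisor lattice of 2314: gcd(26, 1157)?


Meet=gcd.
gcd(26,1157)=13


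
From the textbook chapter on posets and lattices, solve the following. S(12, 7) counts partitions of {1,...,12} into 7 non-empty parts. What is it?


S(n,k) = k*S(n-1,k) + S(n-1,k-1).
S(11,7) = 63987, S(11,6) = 179487
S(12,7) = 7*63987 + 179487 = 447909 + 179487
S(12,7) = 627396


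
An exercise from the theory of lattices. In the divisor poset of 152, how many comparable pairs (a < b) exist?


A comparable pair {a,b} has a < b or b < a in the order.
Count unordered pairs where one element is strictly below the other.
Examples: {1,2}, {1,4}, {1,8}, {1,19}, ...
Total comparable pairs: 22


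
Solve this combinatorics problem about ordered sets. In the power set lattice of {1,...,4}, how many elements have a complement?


An element a is complemented if some b has a meet b = bottom, a join b = top.
every subset A has complement S\A, so all elements are complemented.
Complemented elements: {}, {1}, {2}, {3}, {4}, {1,2}, ... (10 more)
Count: 16


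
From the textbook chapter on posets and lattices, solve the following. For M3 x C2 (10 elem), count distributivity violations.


Distributive law: a ^ (b v c) = (a ^ b) v (a ^ c).
Check all 10^3 = 1000 ordered triples (a,b,c).
  e.g. a=(a1,0), b=(a2,0), c=(a3,0): lhs=(a1,0) != rhs=(0,0)
  e.g. a=(a1,0), b=(a2,0), c=(a3,1): lhs=(a1,0) != rhs=(0,0)
Total violating triples: 48


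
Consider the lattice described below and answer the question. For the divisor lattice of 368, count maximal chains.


A maximal chain goes from the minimum element to a maximal element via cover relations.
Counting all min-to-max paths in the cover graph.
Total maximal chains: 5


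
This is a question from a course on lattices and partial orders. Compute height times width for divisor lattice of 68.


Height = length of longest chain minus 1; width = size of largest antichain.
A maximum chain: 1 | 17 | 34 | 68  (height 3).
A maximum antichain: {2, 17}  (width 2).
Product = 3 * 2 = 6


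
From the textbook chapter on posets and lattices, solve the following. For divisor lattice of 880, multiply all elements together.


Divisors of 880: [1, 2, 4, 5, 8, 10, 11, 16, 20, 22, 40, 44, 55, 80, 88, 110, 176, 220, 440, 880]
Product = n^(d(n)/2) = 880^(20/2)
Product = 278500976009402122240000000000


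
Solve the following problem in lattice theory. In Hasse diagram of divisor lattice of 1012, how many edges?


A cover relation a -< b holds when a < b with no c strictly between.
Cover relations:
  1 -< 2
  1 -< 11
  1 -< 23
  2 -< 4
  2 -< 22
  2 -< 46
  4 -< 44
  4 -< 92
  ...12 more
Total: 20


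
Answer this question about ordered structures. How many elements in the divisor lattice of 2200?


Divisors of 2200: [1, 2, 4, 5, 8, 10, 11, 20, 22, 25, 40, 44, 50, 55, 88, 100, 110, 200, 220, 275, 440, 550, 1100, 2200]
Count: 24


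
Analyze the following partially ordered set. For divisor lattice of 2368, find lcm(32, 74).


In a divisor lattice, join = lcm (least common multiple).
Compute lcm iteratively: start with first element, then lcm(current, next).
Elements: [32, 74]
lcm(32,74) = 1184
Final lcm = 1184


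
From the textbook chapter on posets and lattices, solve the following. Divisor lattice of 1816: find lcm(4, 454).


In a divisor lattice, join = lcm (least common multiple).
gcd(4,454) = 2
lcm(4,454) = 4*454/gcd = 1816/2 = 908


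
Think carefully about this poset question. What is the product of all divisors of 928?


Divisors of 928: [1, 2, 4, 8, 16, 29, 32, 58, 116, 232, 464, 928]
Product = n^(d(n)/2) = 928^(12/2)
Product = 638686677648277504


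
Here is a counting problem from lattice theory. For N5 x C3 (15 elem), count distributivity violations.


Distributive law: a ^ (b v c) = (a ^ b) v (a ^ c).
Check all 15^3 = 3375 ordered triples (a,b,c).
  e.g. a=(b,0), b=(a,0), c=(c,0): lhs=(b,0) != rhs=(a,0)
  e.g. a=(b,0), b=(a,0), c=(c,1): lhs=(b,0) != rhs=(a,0)
Total violating triples: 54


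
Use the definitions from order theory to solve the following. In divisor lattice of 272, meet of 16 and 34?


In a divisor lattice, meet = gcd (greatest common divisor).
By Euclidean algorithm or factoring: gcd(16,34) = 2


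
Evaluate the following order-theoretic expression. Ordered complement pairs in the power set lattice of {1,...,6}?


Complement pair (a,b): a meet b = bottom, a join b = top.
Here: A intersect B = {} and A union B = {1,...,6}.
Pairs found: ({},{1,2,3,4,5,6}), ({1},{2,3,4,5,6}), ({2},{1,3,4,5,6}), ({3},{1,2,4,5,6}), ... (60 more)
Total ordered pairs: 64


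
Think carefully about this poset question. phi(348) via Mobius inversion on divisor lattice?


phi(n) = n * prod_{p|n} (1 - 1/p).
Prime divisors of 348: [2, 3, 29]
phi(348) = 348 * (1 - 1/2) * (1 - 1/3) * (1 - 1/29)
phi(348) = 112


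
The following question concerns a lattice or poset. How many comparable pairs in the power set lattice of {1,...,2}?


A comparable pair {a,b} has a < b or b < a in the order.
Count unordered pairs where one element is strictly below the other.
Examples: {{},{1}}, {{},{2}}, {{},{1,2}}, {{1},{1,2}}, ...
Total comparable pairs: 5


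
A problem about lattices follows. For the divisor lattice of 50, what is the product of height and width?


Height = length of longest chain minus 1; width = size of largest antichain.
A maximum chain: 1 | 5 | 25 | 50  (height 3).
A maximum antichain: {2, 5}  (width 2).
Product = 3 * 2 = 6


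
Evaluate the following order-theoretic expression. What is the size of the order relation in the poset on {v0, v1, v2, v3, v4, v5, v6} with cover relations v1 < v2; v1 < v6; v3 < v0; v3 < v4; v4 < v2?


The order relation is {(a,b) : a <= b}, reflexive so it includes (a,a).
Examples: (v0,v0), (v1,v1), (v1,v2), (v1,v6), (v2,v2), ...
Total ordered pairs: 13


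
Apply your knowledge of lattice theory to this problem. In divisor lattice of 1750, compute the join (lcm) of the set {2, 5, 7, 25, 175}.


In a divisor lattice, join = lcm (least common multiple).
Compute lcm iteratively: start with first element, then lcm(current, next).
Elements: [2, 5, 7, 25, 175]
lcm(2,5) = 10
lcm(10,7) = 70
lcm(70,25) = 350
lcm(350,175) = 350
Final lcm = 350


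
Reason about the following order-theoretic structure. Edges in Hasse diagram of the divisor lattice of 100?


A cover relation a -< b holds when a < b with no c strictly between.
Cover relations:
  1 -< 2
  1 -< 5
  2 -< 4
  2 -< 10
  4 -< 20
  5 -< 10
  5 -< 25
  10 -< 20
  ...4 more
Total: 12


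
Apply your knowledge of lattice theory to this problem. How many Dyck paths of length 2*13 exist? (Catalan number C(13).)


C(n) = C(2n, n) / (n+1).
C(26, 13) = 10400600
C(13) = 10400600 / 14 = 742900


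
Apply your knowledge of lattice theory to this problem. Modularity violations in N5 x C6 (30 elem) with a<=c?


Modular law: if a <= c then a v (b ^ c) = (a v b) ^ c.
Check all triples (a,b,c) with a <= c among 30 elements.
  e.g. a=(a,0), b=(c,0), c=(b,0): lhs=(a,0) != rhs=(b,0)
  e.g. a=(a,0), b=(c,1), c=(b,0): lhs=(a,0) != rhs=(b,0)
Total violating triples: 126


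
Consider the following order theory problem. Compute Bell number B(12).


B(n) = number of set partitions of an n-element set.
B(n) satisfies the recurrence: B(n+1) = sum_k C(n,k)*B(k).
B(12) = 4213597


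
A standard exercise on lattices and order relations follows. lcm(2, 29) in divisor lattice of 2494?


Join=lcm.
gcd(2,29)=1
lcm=58


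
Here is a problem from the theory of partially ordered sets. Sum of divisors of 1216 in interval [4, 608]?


Interval [4,608] in divisors of 1216: [4, 8, 16, 32, 76, 152, 304, 608]
Sum = 1200


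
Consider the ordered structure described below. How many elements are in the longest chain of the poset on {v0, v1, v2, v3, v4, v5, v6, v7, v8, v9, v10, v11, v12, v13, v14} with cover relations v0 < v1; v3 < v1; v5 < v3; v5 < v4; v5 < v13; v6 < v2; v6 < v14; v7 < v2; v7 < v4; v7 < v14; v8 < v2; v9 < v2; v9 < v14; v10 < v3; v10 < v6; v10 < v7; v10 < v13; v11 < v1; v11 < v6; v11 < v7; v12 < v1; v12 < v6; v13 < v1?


A chain is a totally ordered subset; we count the number of elements in a maximum chain.
Compute, for each element x, the size of the longest chain ending at x:
  v0: 1
  v5: 1
  v8: 1
  v9: 1
  v10: 1
  v11: 1
  ...
A maximum chain: v5 < v3 < v1
Number of elements in the longest chain: 3


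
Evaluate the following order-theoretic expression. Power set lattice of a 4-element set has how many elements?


Power set = 2^n.
2^4 = 16


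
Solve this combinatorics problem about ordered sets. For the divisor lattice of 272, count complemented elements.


An element a is complemented if some b has a meet b = bottom, a join b = top.
a is complemented iff gcd(a, n/a)=1, i.e. a is a unitary divisor of 272.
Complemented elements: 1, 16, 17, 272
Count: 4


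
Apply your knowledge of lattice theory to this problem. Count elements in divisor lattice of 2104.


Divisors of 2104: [1, 2, 4, 8, 263, 526, 1052, 2104]
Count: 8


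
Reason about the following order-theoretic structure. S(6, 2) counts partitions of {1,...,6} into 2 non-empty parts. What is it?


S(n,k) = k*S(n-1,k) + S(n-1,k-1).
S(5,2) = 15, S(5,1) = 1
S(6,2) = 2*15 + 1 = 30 + 1
S(6,2) = 31


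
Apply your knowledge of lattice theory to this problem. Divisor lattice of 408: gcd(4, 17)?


Meet=gcd.
gcd(4,17)=1


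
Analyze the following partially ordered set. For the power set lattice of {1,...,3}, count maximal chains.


A maximal chain goes from the minimum element to a maximal element via cover relations.
Counting all min-to-max paths in the cover graph.
Total maximal chains: 6


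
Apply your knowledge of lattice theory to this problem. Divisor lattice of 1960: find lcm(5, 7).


In a divisor lattice, join = lcm (least common multiple).
gcd(5,7) = 1
lcm(5,7) = 5*7/gcd = 35/1 = 35


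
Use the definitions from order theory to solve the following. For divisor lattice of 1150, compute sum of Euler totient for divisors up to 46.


Divisors of 1150 up to 46: [1, 2, 5, 10, 23, 25, 46]
phi values: [1, 1, 4, 4, 22, 20, 22]
Sum = 74


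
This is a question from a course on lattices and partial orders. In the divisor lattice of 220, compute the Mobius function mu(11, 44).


In a divisor lattice, mu(a,b) = mu(b/a) where mu is the classical Mobius function.
b/a = 44/11 = 4
Prime factorization of 4: primes [2]
4 is not squarefree, so mu(4) = 0


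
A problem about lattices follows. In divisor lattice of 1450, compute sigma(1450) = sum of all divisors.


sigma(n) = sum of divisors.
Divisors of 1450: [1, 2, 5, 10, 25, 29, 50, 58, 145, 290, 725, 1450]
Sum = 2790


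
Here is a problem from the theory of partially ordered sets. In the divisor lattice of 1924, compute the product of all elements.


Divisors of 1924: [1, 2, 4, 13, 26, 37, 52, 74, 148, 481, 962, 1924]
Product = n^(d(n)/2) = 1924^(12/2)
Product = 50725975336955416576


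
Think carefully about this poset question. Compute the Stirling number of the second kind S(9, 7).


S(n,k) = k*S(n-1,k) + S(n-1,k-1).
S(8,7) = 28, S(8,6) = 266
S(9,7) = 7*28 + 266 = 196 + 266
S(9,7) = 462


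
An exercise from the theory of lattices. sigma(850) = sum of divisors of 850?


sigma(n) = sum of divisors.
Divisors of 850: [1, 2, 5, 10, 17, 25, 34, 50, 85, 170, 425, 850]
Sum = 1674


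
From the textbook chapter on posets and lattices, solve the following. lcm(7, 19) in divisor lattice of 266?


Join=lcm.
gcd(7,19)=1
lcm=133


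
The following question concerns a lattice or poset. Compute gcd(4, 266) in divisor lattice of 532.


In a divisor lattice, meet = gcd (greatest common divisor).
By Euclidean algorithm or factoring: gcd(4,266) = 2


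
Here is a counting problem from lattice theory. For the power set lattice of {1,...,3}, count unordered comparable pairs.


A comparable pair {a,b} has a < b or b < a in the order.
Count unordered pairs where one element is strictly below the other.
Examples: {{},{1}}, {{},{2}}, {{},{3}}, {{},{1,2}}, ...
Total comparable pairs: 19


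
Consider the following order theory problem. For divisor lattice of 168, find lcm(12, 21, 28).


In a divisor lattice, join = lcm (least common multiple).
Compute lcm iteratively: start with first element, then lcm(current, next).
Elements: [12, 21, 28]
lcm(12,21) = 84
lcm(84,28) = 84
Final lcm = 84


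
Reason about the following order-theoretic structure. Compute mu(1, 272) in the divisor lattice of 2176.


In a divisor lattice, mu(a,b) = mu(b/a) where mu is the classical Mobius function.
b/a = 272/1 = 272
Prime factorization of 272: primes [2, 17]
272 is not squarefree, so mu(272) = 0


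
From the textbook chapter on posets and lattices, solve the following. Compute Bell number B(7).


B(n) = number of set partitions of an n-element set.
B(n) satisfies the recurrence: B(n+1) = sum_k C(n,k)*B(k).
B(7) = 877


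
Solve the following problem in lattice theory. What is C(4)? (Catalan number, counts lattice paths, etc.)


C(n) = C(2n, n) / (n+1).
C(8, 4) = 70
C(4) = 70 / 5 = 14


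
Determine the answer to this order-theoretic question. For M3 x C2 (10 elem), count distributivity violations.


Distributive law: a ^ (b v c) = (a ^ b) v (a ^ c).
Check all 10^3 = 1000 ordered triples (a,b,c).
  e.g. a=(a1,0), b=(a2,0), c=(a3,0): lhs=(a1,0) != rhs=(0,0)
  e.g. a=(a1,0), b=(a2,0), c=(a3,1): lhs=(a1,0) != rhs=(0,0)
Total violating triples: 48


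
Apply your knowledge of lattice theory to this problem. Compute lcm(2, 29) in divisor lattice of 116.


In a divisor lattice, join = lcm (least common multiple).
gcd(2,29) = 1
lcm(2,29) = 2*29/gcd = 58/1 = 58


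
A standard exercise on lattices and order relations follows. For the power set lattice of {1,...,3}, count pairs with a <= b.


The order relation is {(a,b) : a <= b}, reflexive so it includes (a,a).
Examples: ({},{}), ({},{1,2}), ({},{1,2,3}), ({},{1,3}), ({},{1}), ...
Total ordered pairs: 27


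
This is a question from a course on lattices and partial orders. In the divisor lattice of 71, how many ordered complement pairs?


Complement pair (a,b): a meet b = bottom, a join b = top.
Here: gcd(a,b)=1 and lcm(a,b)=71, i.e. a*b=71 with a,b coprime.
Pairs found: (1,71), (71,1)
Total ordered pairs: 2


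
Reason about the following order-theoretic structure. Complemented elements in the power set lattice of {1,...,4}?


An element a is complemented if some b has a meet b = bottom, a join b = top.
every subset A has complement S\A, so all elements are complemented.
Complemented elements: {}, {1}, {2}, {3}, {4}, {1,2}, ... (10 more)
Count: 16


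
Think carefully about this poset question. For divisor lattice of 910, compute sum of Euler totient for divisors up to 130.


Divisors of 910 up to 130: [1, 2, 5, 7, 10, 13, 14, 26, 35, 65, 70, 91, 130]
phi values: [1, 1, 4, 6, 4, 12, 6, 12, 24, 48, 24, 72, 48]
Sum = 262


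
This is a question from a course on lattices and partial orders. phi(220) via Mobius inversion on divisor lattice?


phi(n) = n * prod_{p|n} (1 - 1/p).
Prime divisors of 220: [2, 5, 11]
phi(220) = 220 * (1 - 1/2) * (1 - 1/5) * (1 - 1/11)
phi(220) = 80


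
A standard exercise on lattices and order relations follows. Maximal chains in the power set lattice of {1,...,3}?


A maximal chain goes from the minimum element to a maximal element via cover relations.
Counting all min-to-max paths in the cover graph.
Total maximal chains: 6


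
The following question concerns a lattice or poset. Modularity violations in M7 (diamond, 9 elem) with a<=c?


Modular law: if a <= c then a v (b ^ c) = (a v b) ^ c.
Check all triples (a,b,c) with a <= c among 9 elements.
This lattice is modular (diamonds M_m and their chain-products are modular).
Total violating triples: 0


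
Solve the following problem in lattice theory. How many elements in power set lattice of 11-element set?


Power set = 2^n.
2^11 = 2048


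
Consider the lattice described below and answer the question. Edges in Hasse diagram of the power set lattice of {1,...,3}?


A cover relation a -< b holds when a < b with no c strictly between.
Cover relations:
  {} -< {1}
  {} -< {2}
  {} -< {3}
  {1} -< {1,2}
  {1} -< {1,3}
  {2} -< {1,2}
  {2} -< {2,3}
  {3} -< {1,3}
  ...4 more
Total: 12


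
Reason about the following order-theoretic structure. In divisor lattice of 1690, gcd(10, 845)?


Meet=gcd.
gcd(10,845)=5


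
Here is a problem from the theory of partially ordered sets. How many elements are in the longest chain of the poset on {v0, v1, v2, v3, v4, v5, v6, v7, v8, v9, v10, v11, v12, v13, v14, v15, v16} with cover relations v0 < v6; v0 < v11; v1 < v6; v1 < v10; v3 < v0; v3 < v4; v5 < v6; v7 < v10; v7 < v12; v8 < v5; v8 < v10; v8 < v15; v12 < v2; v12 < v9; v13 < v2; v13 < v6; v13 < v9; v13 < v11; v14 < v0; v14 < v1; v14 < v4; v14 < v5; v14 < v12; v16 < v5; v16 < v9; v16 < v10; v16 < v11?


A chain is a totally ordered subset; we count the number of elements in a maximum chain.
Compute, for each element x, the size of the longest chain ending at x:
  v3: 1
  v7: 1
  v8: 1
  v13: 1
  v14: 1
  v16: 1
  ...
A maximum chain: v7 < v12 < v2
Number of elements in the longest chain: 3


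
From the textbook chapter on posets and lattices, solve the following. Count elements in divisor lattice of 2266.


Divisors of 2266: [1, 2, 11, 22, 103, 206, 1133, 2266]
Count: 8


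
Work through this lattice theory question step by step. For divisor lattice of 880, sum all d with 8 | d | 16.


Interval [8,16] in divisors of 880: [8, 16]
Sum = 24


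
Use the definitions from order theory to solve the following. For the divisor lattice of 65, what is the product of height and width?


Height = length of longest chain minus 1; width = size of largest antichain.
A maximum chain: 1 | 13 | 65  (height 2).
A maximum antichain: {5, 13}  (width 2).
Product = 2 * 2 = 4


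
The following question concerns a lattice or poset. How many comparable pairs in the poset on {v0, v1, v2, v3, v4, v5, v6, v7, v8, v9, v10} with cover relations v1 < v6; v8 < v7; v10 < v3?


A comparable pair {a,b} has a < b or b < a in the order.
Count unordered pairs where one element is strictly below the other.
Examples: {v1,v6}, {v3,v10}, {v7,v8}
Total comparable pairs: 3


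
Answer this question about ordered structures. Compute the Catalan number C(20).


C(n) = C(2n, n) / (n+1).
C(40, 20) = 137846528820
C(20) = 137846528820 / 21 = 6564120420


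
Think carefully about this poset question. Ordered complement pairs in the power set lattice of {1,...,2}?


Complement pair (a,b): a meet b = bottom, a join b = top.
Here: A intersect B = {} and A union B = {1,...,2}.
Pairs found: ({},{1,2}), ({1},{2}), ({2},{1}), ({1,2},{})
Total ordered pairs: 4


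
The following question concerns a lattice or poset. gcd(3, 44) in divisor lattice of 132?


Meet=gcd.
gcd(3,44)=1


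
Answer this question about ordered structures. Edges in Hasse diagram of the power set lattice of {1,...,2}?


A cover relation a -< b holds when a < b with no c strictly between.
Cover relations:
  {} -< {1}
  {} -< {2}
  {1} -< {1,2}
  {2} -< {1,2}
Total: 4


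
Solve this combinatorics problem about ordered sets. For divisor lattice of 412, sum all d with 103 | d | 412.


Interval [103,412] in divisors of 412: [103, 206, 412]
Sum = 721


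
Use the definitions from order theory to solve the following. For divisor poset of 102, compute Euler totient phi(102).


phi(n) = n * prod_{p|n} (1 - 1/p).
Prime divisors of 102: [2, 3, 17]
phi(102) = 102 * (1 - 1/2) * (1 - 1/3) * (1 - 1/17)
phi(102) = 32


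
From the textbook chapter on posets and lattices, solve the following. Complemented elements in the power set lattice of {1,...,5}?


An element a is complemented if some b has a meet b = bottom, a join b = top.
every subset A has complement S\A, so all elements are complemented.
Complemented elements: {}, {1}, {2}, {3}, {4}, {5}, ... (26 more)
Count: 32


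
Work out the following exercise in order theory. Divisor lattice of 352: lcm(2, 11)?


Join=lcm.
gcd(2,11)=1
lcm=22


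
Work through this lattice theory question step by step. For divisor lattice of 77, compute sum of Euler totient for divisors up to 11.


Divisors of 77 up to 11: [1, 7, 11]
phi values: [1, 6, 10]
Sum = 17


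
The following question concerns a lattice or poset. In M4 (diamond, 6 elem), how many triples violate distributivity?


Distributive law: a ^ (b v c) = (a ^ b) v (a ^ c).
Check all 6^3 = 216 ordered triples (a,b,c).
  e.g. a=a1, b=a2, c=a3: lhs=a1 != rhs=0
  e.g. a=a1, b=a2, c=a4: lhs=a1 != rhs=0
Total violating triples: 24


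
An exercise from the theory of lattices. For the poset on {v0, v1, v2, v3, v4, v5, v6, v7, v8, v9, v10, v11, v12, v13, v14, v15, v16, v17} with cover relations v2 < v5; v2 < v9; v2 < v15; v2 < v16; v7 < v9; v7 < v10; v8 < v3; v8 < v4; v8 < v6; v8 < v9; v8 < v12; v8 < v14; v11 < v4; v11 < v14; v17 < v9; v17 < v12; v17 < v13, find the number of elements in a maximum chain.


A chain is a totally ordered subset; we count the number of elements in a maximum chain.
Compute, for each element x, the size of the longest chain ending at x:
  v0: 1
  v1: 1
  v2: 1
  v7: 1
  v8: 1
  v11: 1
  ...
A maximum chain: v8 < v3
Number of elements in the longest chain: 2


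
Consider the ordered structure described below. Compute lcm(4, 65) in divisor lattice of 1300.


In a divisor lattice, join = lcm (least common multiple).
gcd(4,65) = 1
lcm(4,65) = 4*65/gcd = 260/1 = 260


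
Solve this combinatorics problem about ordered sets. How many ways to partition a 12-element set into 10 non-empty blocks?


S(n,k) = k*S(n-1,k) + S(n-1,k-1).
S(11,10) = 55, S(11,9) = 1155
S(12,10) = 10*55 + 1155 = 550 + 1155
S(12,10) = 1705


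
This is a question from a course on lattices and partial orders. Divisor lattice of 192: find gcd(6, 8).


In a divisor lattice, meet = gcd (greatest common divisor).
By Euclidean algorithm or factoring: gcd(6,8) = 2


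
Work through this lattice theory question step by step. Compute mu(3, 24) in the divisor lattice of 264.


In a divisor lattice, mu(a,b) = mu(b/a) where mu is the classical Mobius function.
b/a = 24/3 = 8
Prime factorization of 8: primes [2]
8 is not squarefree, so mu(8) = 0


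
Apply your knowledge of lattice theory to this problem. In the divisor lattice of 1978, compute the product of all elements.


Divisors of 1978: [1, 2, 23, 43, 46, 86, 989, 1978]
Product = n^(d(n)/2) = 1978^(8/2)
Product = 15307531050256


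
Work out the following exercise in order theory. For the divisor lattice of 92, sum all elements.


sigma(n) = sum of divisors.
Divisors of 92: [1, 2, 4, 23, 46, 92]
Sum = 168


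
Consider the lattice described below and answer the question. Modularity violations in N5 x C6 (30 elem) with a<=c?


Modular law: if a <= c then a v (b ^ c) = (a v b) ^ c.
Check all triples (a,b,c) with a <= c among 30 elements.
  e.g. a=(a,0), b=(c,0), c=(b,0): lhs=(a,0) != rhs=(b,0)
  e.g. a=(a,0), b=(c,1), c=(b,0): lhs=(a,0) != rhs=(b,0)
Total violating triples: 126


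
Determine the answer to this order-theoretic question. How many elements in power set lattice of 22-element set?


Power set = 2^n.
2^22 = 4194304


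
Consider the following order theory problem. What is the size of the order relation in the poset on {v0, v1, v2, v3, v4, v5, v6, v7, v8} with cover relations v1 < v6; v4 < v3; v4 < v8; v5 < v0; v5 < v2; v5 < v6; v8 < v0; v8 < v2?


The order relation is {(a,b) : a <= b}, reflexive so it includes (a,a).
Examples: (v0,v0), (v1,v1), (v1,v6), (v2,v2), (v3,v3), ...
Total ordered pairs: 19


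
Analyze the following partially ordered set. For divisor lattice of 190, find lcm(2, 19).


In a divisor lattice, join = lcm (least common multiple).
Compute lcm iteratively: start with first element, then lcm(current, next).
Elements: [2, 19]
lcm(2,19) = 38
Final lcm = 38


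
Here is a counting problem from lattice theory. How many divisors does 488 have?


Divisors of 488: [1, 2, 4, 8, 61, 122, 244, 488]
Count: 8


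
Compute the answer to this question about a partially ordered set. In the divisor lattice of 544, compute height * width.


Height = length of longest chain minus 1; width = size of largest antichain.
A maximum chain: 1 | 17 | 34 | 68 | 136 | 272 | 544  (height 6).
A maximum antichain: {2, 17}  (width 2).
Product = 6 * 2 = 12


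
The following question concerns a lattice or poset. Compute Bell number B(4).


B(n) = number of set partitions of an n-element set.
B(n) satisfies the recurrence: B(n+1) = sum_k C(n,k)*B(k).
B(4) = 15


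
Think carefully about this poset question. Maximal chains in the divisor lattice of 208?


A maximal chain goes from the minimum element to a maximal element via cover relations.
Counting all min-to-max paths in the cover graph.
Total maximal chains: 5


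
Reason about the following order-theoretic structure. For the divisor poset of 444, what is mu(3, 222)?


In a divisor lattice, mu(a,b) = mu(b/a) where mu is the classical Mobius function.
b/a = 222/3 = 74
Prime factorization of 74: primes [2, 37]
74 is squarefree with 2 prime factor(s), so mu(74) = (-1)^2 = 1


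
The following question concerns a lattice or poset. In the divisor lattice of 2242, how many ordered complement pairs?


Complement pair (a,b): a meet b = bottom, a join b = top.
Here: gcd(a,b)=1 and lcm(a,b)=2242, i.e. a*b=2242 with a,b coprime.
Pairs found: (1,2242), (2,1121), (19,118), (38,59), ... (4 more)
Total ordered pairs: 8


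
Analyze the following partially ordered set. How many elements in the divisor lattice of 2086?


Divisors of 2086: [1, 2, 7, 14, 149, 298, 1043, 2086]
Count: 8


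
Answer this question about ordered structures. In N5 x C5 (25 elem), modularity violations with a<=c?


Modular law: if a <= c then a v (b ^ c) = (a v b) ^ c.
Check all triples (a,b,c) with a <= c among 25 elements.
  e.g. a=(a,0), b=(c,0), c=(b,0): lhs=(a,0) != rhs=(b,0)
  e.g. a=(a,0), b=(c,1), c=(b,0): lhs=(a,0) != rhs=(b,0)
Total violating triples: 75


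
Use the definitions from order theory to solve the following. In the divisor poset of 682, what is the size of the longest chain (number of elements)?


A chain is a totally ordered subset; we count the number of elements in a maximum chain.
Compute, for each element x, the size of the longest chain ending at x:
  1: 1
  2: 2
  11: 2
  31: 2
  22: 3
  62: 3
  ...
A maximum chain: 1 < 2 < 22 < 682
Number of elements in the longest chain: 4


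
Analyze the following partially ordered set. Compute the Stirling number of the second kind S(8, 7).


S(n,k) = k*S(n-1,k) + S(n-1,k-1).
S(7,7) = 1, S(7,6) = 21
S(8,7) = 7*1 + 21 = 7 + 21
S(8,7) = 28


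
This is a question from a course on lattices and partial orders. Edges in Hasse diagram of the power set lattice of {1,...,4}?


A cover relation a -< b holds when a < b with no c strictly between.
Cover relations:
  {} -< {1}
  {} -< {2}
  {} -< {3}
  {} -< {4}
  {1} -< {1,2}
  {1} -< {1,3}
  {1} -< {1,4}
  {2} -< {1,2}
  ...24 more
Total: 32


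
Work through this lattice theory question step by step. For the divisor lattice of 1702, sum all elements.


sigma(n) = sum of divisors.
Divisors of 1702: [1, 2, 23, 37, 46, 74, 851, 1702]
Sum = 2736


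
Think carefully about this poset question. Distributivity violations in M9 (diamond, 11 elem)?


Distributive law: a ^ (b v c) = (a ^ b) v (a ^ c).
Check all 11^3 = 1331 ordered triples (a,b,c).
  e.g. a=a1, b=a2, c=a3: lhs=a1 != rhs=0
  e.g. a=a1, b=a2, c=a4: lhs=a1 != rhs=0
Total violating triples: 504


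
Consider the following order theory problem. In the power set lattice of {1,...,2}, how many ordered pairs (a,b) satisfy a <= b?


The order relation is {(a,b) : a <= b}, reflexive so it includes (a,a).
Examples: ({},{}), ({},{1,2}), ({},{1}), ({},{2}), ({1,2},{1,2}), ...
Total ordered pairs: 9


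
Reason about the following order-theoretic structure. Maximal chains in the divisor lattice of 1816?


A maximal chain goes from the minimum element to a maximal element via cover relations.
Counting all min-to-max paths in the cover graph.
Total maximal chains: 4


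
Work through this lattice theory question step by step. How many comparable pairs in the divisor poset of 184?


A comparable pair {a,b} has a < b or b < a in the order.
Count unordered pairs where one element is strictly below the other.
Examples: {1,2}, {1,4}, {1,8}, {1,23}, ...
Total comparable pairs: 22


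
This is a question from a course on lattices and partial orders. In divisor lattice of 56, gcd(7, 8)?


Meet=gcd.
gcd(7,8)=1


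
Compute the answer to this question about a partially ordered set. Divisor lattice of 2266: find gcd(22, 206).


In a divisor lattice, meet = gcd (greatest common divisor).
By Euclidean algorithm or factoring: gcd(22,206) = 2


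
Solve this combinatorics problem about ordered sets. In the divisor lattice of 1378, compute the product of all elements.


Divisors of 1378: [1, 2, 13, 26, 53, 106, 689, 1378]
Product = n^(d(n)/2) = 1378^(8/2)
Product = 3605760445456


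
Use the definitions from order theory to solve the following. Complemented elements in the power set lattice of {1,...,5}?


An element a is complemented if some b has a meet b = bottom, a join b = top.
every subset A has complement S\A, so all elements are complemented.
Complemented elements: {}, {1}, {2}, {3}, {4}, {5}, ... (26 more)
Count: 32


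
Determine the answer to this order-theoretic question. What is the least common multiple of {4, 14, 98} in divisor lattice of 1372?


In a divisor lattice, join = lcm (least common multiple).
Compute lcm iteratively: start with first element, then lcm(current, next).
Elements: [4, 14, 98]
lcm(4,14) = 28
lcm(28,98) = 196
Final lcm = 196


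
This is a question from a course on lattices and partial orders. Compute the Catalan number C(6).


C(n) = C(2n, n) / (n+1).
C(12, 6) = 924
C(6) = 924 / 7 = 132


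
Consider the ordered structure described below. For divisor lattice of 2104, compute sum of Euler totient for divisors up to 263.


Divisors of 2104 up to 263: [1, 2, 4, 8, 263]
phi values: [1, 1, 2, 4, 262]
Sum = 270


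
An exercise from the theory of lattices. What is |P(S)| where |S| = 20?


Power set = 2^n.
2^20 = 1048576


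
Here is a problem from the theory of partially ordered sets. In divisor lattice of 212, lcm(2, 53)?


Join=lcm.
gcd(2,53)=1
lcm=106


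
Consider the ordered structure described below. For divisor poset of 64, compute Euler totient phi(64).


phi(n) = n * prod_{p|n} (1 - 1/p).
Prime divisors of 64: [2]
phi(64) = 64 * (1 - 1/2)
phi(64) = 32


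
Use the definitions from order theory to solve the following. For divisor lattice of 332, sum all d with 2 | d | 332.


Interval [2,332] in divisors of 332: [2, 4, 166, 332]
Sum = 504


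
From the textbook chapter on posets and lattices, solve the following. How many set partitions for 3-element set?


B(n) = number of set partitions of an n-element set.
B(n) satisfies the recurrence: B(n+1) = sum_k C(n,k)*B(k).
B(3) = 5


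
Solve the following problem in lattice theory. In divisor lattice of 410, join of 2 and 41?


In a divisor lattice, join = lcm (least common multiple).
gcd(2,41) = 1
lcm(2,41) = 2*41/gcd = 82/1 = 82


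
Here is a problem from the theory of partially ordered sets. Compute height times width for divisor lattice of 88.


Height = length of longest chain minus 1; width = size of largest antichain.
A maximum chain: 1 | 11 | 22 | 44 | 88  (height 4).
A maximum antichain: {2, 11}  (width 2).
Product = 4 * 2 = 8


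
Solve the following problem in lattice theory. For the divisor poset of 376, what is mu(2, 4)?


In a divisor lattice, mu(a,b) = mu(b/a) where mu is the classical Mobius function.
b/a = 4/2 = 2
Prime factorization of 2: primes [2]
2 is squarefree with 1 prime factor(s), so mu(2) = (-1)^1 = -1


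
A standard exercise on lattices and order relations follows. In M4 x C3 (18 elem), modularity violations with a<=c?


Modular law: if a <= c then a v (b ^ c) = (a v b) ^ c.
Check all triples (a,b,c) with a <= c among 18 elements.
This lattice is modular (diamonds M_m and their chain-products are modular).
Total violating triples: 0


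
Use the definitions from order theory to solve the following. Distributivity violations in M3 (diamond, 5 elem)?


Distributive law: a ^ (b v c) = (a ^ b) v (a ^ c).
Check all 5^3 = 125 ordered triples (a,b,c).
  e.g. a=a1, b=a2, c=a3: lhs=a1 != rhs=0
  e.g. a=a1, b=a3, c=a2: lhs=a1 != rhs=0
Total violating triples: 6


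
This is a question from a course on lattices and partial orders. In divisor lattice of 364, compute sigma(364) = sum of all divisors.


sigma(n) = sum of divisors.
Divisors of 364: [1, 2, 4, 7, 13, 14, 26, 28, 52, 91, 182, 364]
Sum = 784


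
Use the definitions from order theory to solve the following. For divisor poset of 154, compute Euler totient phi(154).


phi(n) = n * prod_{p|n} (1 - 1/p).
Prime divisors of 154: [2, 7, 11]
phi(154) = 154 * (1 - 1/2) * (1 - 1/7) * (1 - 1/11)
phi(154) = 60


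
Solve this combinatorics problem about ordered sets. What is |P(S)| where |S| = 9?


Power set = 2^n.
2^9 = 512


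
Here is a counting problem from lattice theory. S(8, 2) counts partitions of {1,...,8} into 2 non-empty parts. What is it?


S(n,k) = k*S(n-1,k) + S(n-1,k-1).
S(7,2) = 63, S(7,1) = 1
S(8,2) = 2*63 + 1 = 126 + 1
S(8,2) = 127


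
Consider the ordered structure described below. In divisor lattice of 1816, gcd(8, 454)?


Meet=gcd.
gcd(8,454)=2


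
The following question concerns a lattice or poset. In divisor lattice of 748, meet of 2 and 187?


In a divisor lattice, meet = gcd (greatest common divisor).
By Euclidean algorithm or factoring: gcd(2,187) = 1


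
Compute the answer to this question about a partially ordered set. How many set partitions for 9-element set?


B(n) = number of set partitions of an n-element set.
B(n) satisfies the recurrence: B(n+1) = sum_k C(n,k)*B(k).
B(9) = 21147


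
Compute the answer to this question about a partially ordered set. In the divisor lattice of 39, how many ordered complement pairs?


Complement pair (a,b): a meet b = bottom, a join b = top.
Here: gcd(a,b)=1 and lcm(a,b)=39, i.e. a*b=39 with a,b coprime.
Pairs found: (1,39), (3,13), (13,3), (39,1)
Total ordered pairs: 4


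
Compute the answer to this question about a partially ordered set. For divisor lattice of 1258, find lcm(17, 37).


In a divisor lattice, join = lcm (least common multiple).
Compute lcm iteratively: start with first element, then lcm(current, next).
Elements: [17, 37]
lcm(17,37) = 629
Final lcm = 629


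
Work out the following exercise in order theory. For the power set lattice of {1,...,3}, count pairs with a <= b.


The order relation is {(a,b) : a <= b}, reflexive so it includes (a,a).
Examples: ({},{}), ({},{1,2}), ({},{1,2,3}), ({},{1,3}), ({},{1}), ...
Total ordered pairs: 27


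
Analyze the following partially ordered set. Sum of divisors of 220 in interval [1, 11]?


Interval [1,11] in divisors of 220: [1, 11]
Sum = 12


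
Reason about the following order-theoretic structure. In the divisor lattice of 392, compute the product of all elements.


Divisors of 392: [1, 2, 4, 7, 8, 14, 28, 49, 56, 98, 196, 392]
Product = n^(d(n)/2) = 392^(12/2)
Product = 3628410392018944


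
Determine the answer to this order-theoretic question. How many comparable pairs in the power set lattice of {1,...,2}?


A comparable pair {a,b} has a < b or b < a in the order.
Count unordered pairs where one element is strictly below the other.
Examples: {{},{1}}, {{},{2}}, {{},{1,2}}, {{1},{1,2}}, ...
Total comparable pairs: 5


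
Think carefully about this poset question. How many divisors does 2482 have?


Divisors of 2482: [1, 2, 17, 34, 73, 146, 1241, 2482]
Count: 8


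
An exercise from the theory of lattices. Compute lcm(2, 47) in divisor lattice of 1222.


In a divisor lattice, join = lcm (least common multiple).
gcd(2,47) = 1
lcm(2,47) = 2*47/gcd = 94/1 = 94


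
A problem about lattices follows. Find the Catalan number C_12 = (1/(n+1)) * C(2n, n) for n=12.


C(n) = C(2n, n) / (n+1).
C(24, 12) = 2704156
C(12) = 2704156 / 13 = 208012


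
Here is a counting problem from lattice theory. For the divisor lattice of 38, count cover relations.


A cover relation a -< b holds when a < b with no c strictly between.
Cover relations:
  1 -< 2
  1 -< 19
  2 -< 38
  19 -< 38
Total: 4
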